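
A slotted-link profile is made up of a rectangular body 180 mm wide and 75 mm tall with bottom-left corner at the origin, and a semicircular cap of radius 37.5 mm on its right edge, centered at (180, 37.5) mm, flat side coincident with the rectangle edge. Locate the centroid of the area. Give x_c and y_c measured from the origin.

x_c = 104.89 mm, y_c = 37.50 mm

rectangular body: A = 180 × 75 = 13500.00, centroid at (90.00, 37.50).
semicircular end: A = ½π·37.5² = 2208.93, centroid at (195.92, 37.50).
ΣA = 15708.93 mm², ΣAx_c = 1647764.07 mm³, ΣAy_c = 589084.96 mm³.
x_c = 1647764.07/15708.93 = 104.89 mm; y_c = 589084.96/15708.93 = 37.50 mm.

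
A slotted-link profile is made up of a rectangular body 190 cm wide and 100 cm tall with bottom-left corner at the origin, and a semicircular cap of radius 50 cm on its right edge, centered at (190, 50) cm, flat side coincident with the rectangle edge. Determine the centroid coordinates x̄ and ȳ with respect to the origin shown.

rectangular body: A = 190 × 100 = 19000.00, centroid at (95.00, 50.00).
semicircular end: A = ½π·50² = 3926.99, centroid at (211.22, 50.00).
ΣA = 22926.99 cm², ΣAx̄ = 2634461.59 cm³, ΣAȳ = 1146349.54 cm³.
x̄ = 2634461.59/22926.99 = 114.91 cm; ȳ = 1146349.54/22926.99 = 50.00 cm.

x̄ = 114.91 cm, ȳ = 50.00 cm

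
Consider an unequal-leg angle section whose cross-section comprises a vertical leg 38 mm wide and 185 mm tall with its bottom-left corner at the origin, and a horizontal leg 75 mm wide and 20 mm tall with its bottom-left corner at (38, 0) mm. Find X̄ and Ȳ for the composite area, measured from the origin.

X̄ = 28.94 mm, Ȳ = 77.99 mm

vertical leg: A = 38 × 185 = 7030.00, centroid at (19.00, 92.50).
horizontal leg: A = 75 × 20 = 1500.00, centroid at (75.50, 10.00).
ΣA = 8530.00 mm², ΣAX̄ = 246820.00 mm³, ΣAȲ = 665275.00 mm³.
X̄ = 246820.00/8530.00 = 28.94 mm; Ȳ = 665275.00/8530.00 = 77.99 mm.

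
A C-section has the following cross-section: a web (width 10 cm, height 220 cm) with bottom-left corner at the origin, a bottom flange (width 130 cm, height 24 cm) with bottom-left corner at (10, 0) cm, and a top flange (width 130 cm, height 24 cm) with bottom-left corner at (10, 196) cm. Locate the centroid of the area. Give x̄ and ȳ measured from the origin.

Part | A | x̄ᵢ | ȳᵢ | A·x̄ᵢ | A·ȳᵢ
web | 2200.00 | 5.00 | 110.00 | 11000.00 | 242000.00
bottom flange | 3120.00 | 75.00 | 12.00 | 234000.00 | 37440.00
top flange | 3120.00 | 75.00 | 208.00 | 234000.00 | 648960.00
Σ | 8440.00 |  |  | 479000.00 | 928400.00
x̄ = 479000.00 / 8440.00 = 56.75 cm
ȳ = 928400.00 / 8440.00 = 110.00 cm

x̄ = 56.75 cm, ȳ = 110.00 cm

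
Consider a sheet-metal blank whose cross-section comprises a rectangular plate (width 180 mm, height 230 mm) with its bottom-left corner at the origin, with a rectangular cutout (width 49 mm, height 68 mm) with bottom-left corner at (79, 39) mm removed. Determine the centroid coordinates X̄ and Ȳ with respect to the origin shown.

Part | A | x̄ᵢ | ȳᵢ | A·x̄ᵢ | A·ȳᵢ
plate | 41400.00 | 90.00 | 115.00 | 3726000.00 | 4761000.00
hole | -3332.00 | 103.50 | 73.00 | -344862.00 | -243236.00
Σ | 38068.00 |  |  | 3381138.00 | 4517764.00
X̄ = 3381138.00 / 38068.00 = 88.82 mm
Ȳ = 4517764.00 / 38068.00 = 118.68 mm

X̄ = 88.82 mm, Ȳ = 118.68 mm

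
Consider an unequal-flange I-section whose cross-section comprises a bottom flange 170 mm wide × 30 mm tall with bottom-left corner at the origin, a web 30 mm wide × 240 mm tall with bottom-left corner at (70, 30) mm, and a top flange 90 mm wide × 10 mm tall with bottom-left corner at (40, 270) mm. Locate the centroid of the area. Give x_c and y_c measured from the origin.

x_c = 85.00 mm, y_c = 106.36 mm

bottom flange: A = 170 × 30 = 5100.00, centroid at (85.00, 15.00).
web: A = 30 × 240 = 7200.00, centroid at (85.00, 150.00).
top flange: A = 90 × 10 = 900.00, centroid at (85.00, 275.00).
ΣA = 13200.00 mm², ΣAx_c = 1122000.00 mm³, ΣAy_c = 1404000.00 mm³.
x_c = 1122000.00/13200.00 = 85.00 mm; y_c = 1404000.00/13200.00 = 106.36 mm.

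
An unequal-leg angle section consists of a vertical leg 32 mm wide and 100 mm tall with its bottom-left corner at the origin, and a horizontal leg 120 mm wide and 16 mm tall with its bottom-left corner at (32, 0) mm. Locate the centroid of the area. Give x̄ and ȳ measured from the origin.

x̄ = 44.50 mm, ȳ = 34.25 mm

vertical leg: A = 32 × 100 = 3200.00, centroid at (16.00, 50.00).
horizontal leg: A = 120 × 16 = 1920.00, centroid at (92.00, 8.00).
ΣA = 5120.00 mm²
ΣAx̄ = (3200.00)(16.00) + (1920.00)(92.00) = 227840.00 mm³
ΣAȳ = (3200.00)(50.00) + (1920.00)(8.00) = 175360.00 mm³
x̄ = 227840.00 / 5120.00 = 44.50 mm
ȳ = 175360.00 / 5120.00 = 34.25 mm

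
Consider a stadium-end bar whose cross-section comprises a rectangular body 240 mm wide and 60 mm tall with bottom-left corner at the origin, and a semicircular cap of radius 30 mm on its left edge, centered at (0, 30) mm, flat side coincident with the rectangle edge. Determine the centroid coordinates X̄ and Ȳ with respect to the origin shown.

X̄ = 108.13 mm, Ȳ = 30.00 mm

rectangular body: A = 240 × 60 = 14400.00, centroid at (120.00, 30.00).
semicircular end: A = ½π·30² = 1413.72, centroid at (-12.73, 30.00).
ΣA = 15813.72 mm²
ΣAX̄ = (14400.00)(120.00) + (1413.72)(-12.73) = 1710000.00 mm³
ΣAȲ = (14400.00)(30.00) + (1413.72)(30.00) = 474411.50 mm³
X̄ = 1710000.00 / 15813.72 = 108.13 mm
Ȳ = 474411.50 / 15813.72 = 30.00 mm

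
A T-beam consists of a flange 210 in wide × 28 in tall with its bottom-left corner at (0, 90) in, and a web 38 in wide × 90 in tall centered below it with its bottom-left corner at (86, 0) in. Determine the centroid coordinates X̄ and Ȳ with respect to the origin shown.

web: A = 38 × 90 = 3420.00, centroid at (105.00, 45.00).
flange: A = 210 × 28 = 5880.00, centroid at (105.00, 104.00).
ΣA = 9300.00 in², ΣAX̄ = 976500.00 in³, ΣAȲ = 765420.00 in³.
X̄ = 976500.00/9300.00 = 105.00 in; Ȳ = 765420.00/9300.00 = 82.30 in.

X̄ = 105.00 in, Ȳ = 82.30 in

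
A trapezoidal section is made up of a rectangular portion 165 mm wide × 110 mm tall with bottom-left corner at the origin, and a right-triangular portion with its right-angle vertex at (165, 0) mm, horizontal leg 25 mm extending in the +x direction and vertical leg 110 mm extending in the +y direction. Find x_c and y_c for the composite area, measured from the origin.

rectangular portion: A = 165 × 110 = 18150.00, centroid at (82.50, 55.00).
triangular portion: A = ½·25·110 = 1375.00, centroid at (173.33, 36.67).
ΣA = 19525.00 mm², ΣAx_c = 1735708.33 mm³, ΣAy_c = 1048666.67 mm³.
x_c = 1735708.33/19525.00 = 88.90 mm; y_c = 1048666.67/19525.00 = 53.71 mm.

x_c = 88.90 mm, y_c = 53.71 mm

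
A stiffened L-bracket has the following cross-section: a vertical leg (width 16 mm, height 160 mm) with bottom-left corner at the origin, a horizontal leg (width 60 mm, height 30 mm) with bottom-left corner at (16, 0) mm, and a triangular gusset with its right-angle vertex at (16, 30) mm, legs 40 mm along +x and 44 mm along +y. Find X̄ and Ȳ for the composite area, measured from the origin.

vertical leg: A = 16 × 160 = 2560.00, centroid at (8.00, 80.00).
horizontal leg: A = 60 × 30 = 1800.00, centroid at (46.00, 15.00).
gusset: A = ½·40·44 = 880.00, centroid at (29.33, 44.67).
ΣA = 5240.00 mm²
ΣAX̄ = (2560.00)(8.00) + (1800.00)(46.00) + (880.00)(29.33) = 129093.33 mm³
ΣAȲ = (2560.00)(80.00) + (1800.00)(15.00) + (880.00)(44.67) = 271106.67 mm³
X̄ = 129093.33 / 5240.00 = 24.64 mm
Ȳ = 271106.67 / 5240.00 = 51.74 mm

X̄ = 24.64 mm, Ȳ = 51.74 mm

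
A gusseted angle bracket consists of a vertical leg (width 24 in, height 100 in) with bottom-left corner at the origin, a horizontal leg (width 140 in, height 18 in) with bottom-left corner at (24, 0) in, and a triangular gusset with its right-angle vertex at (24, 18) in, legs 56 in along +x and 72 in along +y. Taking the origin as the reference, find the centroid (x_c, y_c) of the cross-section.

x_c = 50.71 in, y_c = 32.78 in

vertical leg: A = 24 × 100 = 2400.00, centroid at (12.00, 50.00).
horizontal leg: A = 140 × 18 = 2520.00, centroid at (94.00, 9.00).
gusset: A = ½·56·72 = 2016.00, centroid at (42.67, 42.00).
ΣA = 6936.00 in²
ΣAx_c = (2400.00)(12.00) + (2520.00)(94.00) + (2016.00)(42.67) = 351696.00 in³
ΣAy_c = (2400.00)(50.00) + (2520.00)(9.00) + (2016.00)(42.00) = 227352.00 in³
x_c = 351696.00 / 6936.00 = 50.71 in
y_c = 227352.00 / 6936.00 = 32.78 in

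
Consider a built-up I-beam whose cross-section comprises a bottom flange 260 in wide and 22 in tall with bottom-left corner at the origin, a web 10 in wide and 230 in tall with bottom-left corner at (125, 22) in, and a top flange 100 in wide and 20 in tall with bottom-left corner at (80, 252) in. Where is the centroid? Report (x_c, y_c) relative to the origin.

x_c = 130.00 in, y_c = 90.02 in

bottom flange: A = 260 × 22 = 5720.00, centroid at (130.00, 11.00).
web: A = 10 × 230 = 2300.00, centroid at (130.00, 137.00).
top flange: A = 100 × 20 = 2000.00, centroid at (130.00, 262.00).
ΣA = 10020.00 in²
ΣAx_c = (5720.00)(130.00) + (2300.00)(130.00) + (2000.00)(130.00) = 1302600.00 in³
ΣAy_c = (5720.00)(11.00) + (2300.00)(137.00) + (2000.00)(262.00) = 902020.00 in³
x_c = 1302600.00 / 10020.00 = 130.00 in
y_c = 902020.00 / 10020.00 = 90.02 in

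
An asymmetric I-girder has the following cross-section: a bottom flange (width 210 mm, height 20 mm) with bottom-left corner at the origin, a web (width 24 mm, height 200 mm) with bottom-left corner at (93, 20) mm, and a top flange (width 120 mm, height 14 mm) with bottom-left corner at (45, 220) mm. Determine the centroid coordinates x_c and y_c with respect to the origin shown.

x_c = 105.00 mm, y_c = 93.57 mm

bottom flange: A = 210 × 20 = 4200.00, centroid at (105.00, 10.00).
web: A = 24 × 200 = 4800.00, centroid at (105.00, 120.00).
top flange: A = 120 × 14 = 1680.00, centroid at (105.00, 227.00).
ΣA = 10680.00 mm², ΣAx_c = 1121400.00 mm³, ΣAy_c = 999360.00 mm³.
x_c = 1121400.00/10680.00 = 105.00 mm; y_c = 999360.00/10680.00 = 93.57 mm.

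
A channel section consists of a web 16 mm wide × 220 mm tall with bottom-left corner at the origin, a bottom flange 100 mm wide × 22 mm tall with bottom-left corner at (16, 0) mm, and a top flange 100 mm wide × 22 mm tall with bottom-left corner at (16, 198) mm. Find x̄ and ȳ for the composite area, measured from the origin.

Part | A | x̄ᵢ | ȳᵢ | A·x̄ᵢ | A·ȳᵢ
web | 3520.00 | 8.00 | 110.00 | 28160.00 | 387200.00
bottom flange | 2200.00 | 66.00 | 11.00 | 145200.00 | 24200.00
top flange | 2200.00 | 66.00 | 209.00 | 145200.00 | 459800.00
Σ | 7920.00 |  |  | 318560.00 | 871200.00
x̄ = 318560.00 / 7920.00 = 40.22 mm
ȳ = 871200.00 / 7920.00 = 110.00 mm

x̄ = 40.22 mm, ȳ = 110.00 mm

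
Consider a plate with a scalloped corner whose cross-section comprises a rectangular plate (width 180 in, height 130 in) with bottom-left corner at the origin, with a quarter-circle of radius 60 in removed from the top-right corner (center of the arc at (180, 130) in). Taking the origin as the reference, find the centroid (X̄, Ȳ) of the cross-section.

Part | A | x̄ᵢ | ȳᵢ | A·x̄ᵢ | A·ȳᵢ
plate | 23400.00 | 90.00 | 65.00 | 2106000.00 | 1521000.00
removed quarter-circle | -2827.43 | 154.54 | 104.54 | -436938.01 | -295566.34
Σ | 20572.57 |  |  | 1669061.99 | 1225433.66
X̄ = 1669061.99 / 20572.57 = 81.13 in
Ȳ = 1225433.66 / 20572.57 = 59.57 in

X̄ = 81.13 in, Ȳ = 59.57 in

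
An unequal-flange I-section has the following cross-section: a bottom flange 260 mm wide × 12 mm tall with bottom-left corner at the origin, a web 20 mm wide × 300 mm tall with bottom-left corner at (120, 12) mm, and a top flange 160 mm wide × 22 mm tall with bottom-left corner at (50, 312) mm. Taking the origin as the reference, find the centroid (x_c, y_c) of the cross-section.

bottom flange: A = 260 × 12 = 3120.00, centroid at (130.00, 6.00).
web: A = 20 × 300 = 6000.00, centroid at (130.00, 162.00).
top flange: A = 160 × 22 = 3520.00, centroid at (130.00, 323.00).
ΣA = 12640.00 mm²
ΣAx_c = (3120.00)(130.00) + (6000.00)(130.00) + (3520.00)(130.00) = 1643200.00 mm³
ΣAy_c = (3120.00)(6.00) + (6000.00)(162.00) + (3520.00)(323.00) = 2127680.00 mm³
x_c = 1643200.00 / 12640.00 = 130.00 mm
y_c = 2127680.00 / 12640.00 = 168.33 mm

x_c = 130.00 mm, y_c = 168.33 mm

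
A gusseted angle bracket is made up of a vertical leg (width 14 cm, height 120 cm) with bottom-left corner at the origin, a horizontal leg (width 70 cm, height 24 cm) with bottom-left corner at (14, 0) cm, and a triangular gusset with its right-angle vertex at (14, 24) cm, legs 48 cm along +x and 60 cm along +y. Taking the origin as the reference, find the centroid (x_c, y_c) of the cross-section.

vertical leg: A = 14 × 120 = 1680.00, centroid at (7.00, 60.00).
horizontal leg: A = 70 × 24 = 1680.00, centroid at (49.00, 12.00).
gusset: A = ½·48·60 = 1440.00, centroid at (30.00, 44.00).
ΣA = 4800.00 cm²
ΣAx_c = (1680.00)(7.00) + (1680.00)(49.00) + (1440.00)(30.00) = 137280.00 cm³
ΣAy_c = (1680.00)(60.00) + (1680.00)(12.00) + (1440.00)(44.00) = 184320.00 cm³
x_c = 137280.00 / 4800.00 = 28.60 cm
y_c = 184320.00 / 4800.00 = 38.40 cm

x_c = 28.60 cm, y_c = 38.40 cm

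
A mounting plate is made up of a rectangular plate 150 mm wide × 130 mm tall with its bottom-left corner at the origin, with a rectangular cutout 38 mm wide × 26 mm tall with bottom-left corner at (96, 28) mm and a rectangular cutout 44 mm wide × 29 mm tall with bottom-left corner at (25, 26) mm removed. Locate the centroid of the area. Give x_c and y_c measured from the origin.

x_c = 74.78 mm, y_c = 68.19 mm

plate: A = 150 × 130 = 19500.00, centroid at (75.00, 65.00).
hole 1: A = −(38 × 26) = -988.00, centroid at (115.00, 41.00).
hole 2: A = −(44 × 29) = -1276.00, centroid at (47.00, 40.50).
ΣA = 17236.00 mm²
ΣAx_c = (19500.00)(75.00) + (-988.00)(115.00) + (-1276.00)(47.00) = 1288908.00 mm³
ΣAy_c = (19500.00)(65.00) + (-988.00)(41.00) + (-1276.00)(40.50) = 1175314.00 mm³
x_c = 1288908.00 / 17236.00 = 74.78 mm
y_c = 1175314.00 / 17236.00 = 68.19 mm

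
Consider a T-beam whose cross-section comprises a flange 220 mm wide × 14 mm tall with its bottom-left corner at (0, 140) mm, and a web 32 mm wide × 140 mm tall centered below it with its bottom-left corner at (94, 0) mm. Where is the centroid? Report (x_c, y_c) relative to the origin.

web: A = 32 × 140 = 4480.00, centroid at (110.00, 70.00).
flange: A = 220 × 14 = 3080.00, centroid at (110.00, 147.00).
ΣA = 7560.00 mm², ΣAx_c = 831600.00 mm³, ΣAy_c = 766360.00 mm³.
x_c = 831600.00/7560.00 = 110.00 mm; y_c = 766360.00/7560.00 = 101.37 mm.

x_c = 110.00 mm, y_c = 101.37 mm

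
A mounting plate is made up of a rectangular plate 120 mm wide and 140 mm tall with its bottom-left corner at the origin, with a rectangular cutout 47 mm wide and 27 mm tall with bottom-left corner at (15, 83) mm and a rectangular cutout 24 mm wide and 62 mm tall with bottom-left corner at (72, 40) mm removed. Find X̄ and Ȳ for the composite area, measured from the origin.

X̄ = 59.40 mm, Ȳ = 67.50 mm

plate: A = 120 × 140 = 16800.00, centroid at (60.00, 70.00).
hole 1: A = −(47 × 27) = -1269.00, centroid at (38.50, 96.50).
hole 2: A = −(24 × 62) = -1488.00, centroid at (84.00, 71.00).
ΣA = 14043.00 mm²
ΣAX̄ = (16800.00)(60.00) + (-1269.00)(38.50) + (-1488.00)(84.00) = 834151.50 mm³
ΣAȲ = (16800.00)(70.00) + (-1269.00)(96.50) + (-1488.00)(71.00) = 947893.50 mm³
X̄ = 834151.50 / 14043.00 = 59.40 mm
Ȳ = 947893.50 / 14043.00 = 67.50 mm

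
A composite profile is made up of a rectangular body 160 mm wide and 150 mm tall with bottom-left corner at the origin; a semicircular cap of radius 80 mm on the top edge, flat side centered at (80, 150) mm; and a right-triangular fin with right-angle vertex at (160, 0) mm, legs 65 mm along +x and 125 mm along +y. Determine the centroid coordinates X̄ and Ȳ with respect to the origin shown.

Part | A | x̄ᵢ | ȳᵢ | A·x̄ᵢ | A·ȳᵢ
rectangular body | 24000.00 | 80.00 | 75.00 | 1920000.00 | 1800000.00
semicircular top | 10053.10 | 80.00 | 183.95 | 804247.72 | 1849297.81
triangular fin | 4062.50 | 181.67 | 41.67 | 738020.83 | 169270.83
Σ | 38115.60 |  |  | 3462268.55 | 3818568.64
X̄ = 3462268.55 / 38115.60 = 90.84 mm
Ȳ = 3818568.64 / 38115.60 = 100.18 mm

X̄ = 90.84 mm, Ȳ = 100.18 mm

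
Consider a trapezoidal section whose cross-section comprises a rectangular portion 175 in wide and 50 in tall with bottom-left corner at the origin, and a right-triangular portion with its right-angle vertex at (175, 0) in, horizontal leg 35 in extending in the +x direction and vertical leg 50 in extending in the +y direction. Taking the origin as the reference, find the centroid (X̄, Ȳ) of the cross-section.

X̄ = 96.52 in, Ȳ = 24.24 in

rectangular portion: A = 175 × 50 = 8750.00, centroid at (87.50, 25.00).
triangular portion: A = ½·35·50 = 875.00, centroid at (186.67, 16.67).
ΣA = 9625.00 in²
ΣAX̄ = (8750.00)(87.50) + (875.00)(186.67) = 928958.33 in³
ΣAȲ = (8750.00)(25.00) + (875.00)(16.67) = 233333.33 in³
X̄ = 928958.33 / 9625.00 = 96.52 in
Ȳ = 233333.33 / 9625.00 = 24.24 in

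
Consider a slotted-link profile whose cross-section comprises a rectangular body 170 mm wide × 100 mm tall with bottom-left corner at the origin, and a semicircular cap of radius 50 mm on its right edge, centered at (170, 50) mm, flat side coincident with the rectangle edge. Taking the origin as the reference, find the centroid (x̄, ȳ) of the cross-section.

rectangular body: A = 170 × 100 = 17000.00, centroid at (85.00, 50.00).
semicircular end: A = ½π·50² = 3926.99, centroid at (191.22, 50.00).
ΣA = 20926.99 mm², ΣAx̄ = 2195921.77 mm³, ΣAȳ = 1046349.54 mm³.
x̄ = 2195921.77/20926.99 = 104.93 mm; ȳ = 1046349.54/20926.99 = 50.00 mm.

x̄ = 104.93 mm, ȳ = 50.00 mm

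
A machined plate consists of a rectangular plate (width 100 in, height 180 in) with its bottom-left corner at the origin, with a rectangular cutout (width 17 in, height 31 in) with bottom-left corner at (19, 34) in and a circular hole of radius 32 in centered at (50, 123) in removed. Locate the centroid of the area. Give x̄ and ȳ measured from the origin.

x̄ = 50.83 in, ȳ = 84.05 in

plate: A = 100 × 180 = 18000.00, centroid at (50.00, 90.00).
hole 1: A = −(17 × 31) = -527.00, centroid at (27.50, 49.50).
hole 2: A = −π·32² = -3216.99, centroid at (50.00, 123.00).
ΣA = 14256.01 in², ΣAx̄ = 724657.96 in³, ΣAȳ = 1198223.62 in³.
x̄ = 724657.96/14256.01 = 50.83 in; ȳ = 1198223.62/14256.01 = 84.05 in.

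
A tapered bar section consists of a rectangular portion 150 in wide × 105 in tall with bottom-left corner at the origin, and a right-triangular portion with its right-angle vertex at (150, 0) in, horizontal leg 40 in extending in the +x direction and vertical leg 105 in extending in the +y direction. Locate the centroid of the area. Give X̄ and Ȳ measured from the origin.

Part | A | x̄ᵢ | ȳᵢ | A·x̄ᵢ | A·ȳᵢ
rectangular portion | 15750.00 | 75.00 | 52.50 | 1181250.00 | 826875.00
triangular portion | 2100.00 | 163.33 | 35.00 | 343000.00 | 73500.00
Σ | 17850.00 |  |  | 1524250.00 | 900375.00
X̄ = 1524250.00 / 17850.00 = 85.39 in
Ȳ = 900375.00 / 17850.00 = 50.44 in

X̄ = 85.39 in, Ȳ = 50.44 in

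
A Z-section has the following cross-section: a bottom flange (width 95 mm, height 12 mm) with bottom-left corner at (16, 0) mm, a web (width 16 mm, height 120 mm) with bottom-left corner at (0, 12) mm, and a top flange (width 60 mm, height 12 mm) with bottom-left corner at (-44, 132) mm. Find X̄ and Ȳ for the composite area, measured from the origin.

X̄ = 20.55 mm, Ȳ = 64.67 mm

bottom flange: A = 95 × 12 = 1140.00, centroid at (63.50, 6.00).
web: A = 16 × 120 = 1920.00, centroid at (8.00, 72.00).
top flange: A = 60 × 12 = 720.00, centroid at (-14.00, 138.00).
ΣA = 3780.00 mm²
ΣAX̄ = (1140.00)(63.50) + (1920.00)(8.00) + (720.00)(-14.00) = 77670.00 mm³
ΣAȲ = (1140.00)(6.00) + (1920.00)(72.00) + (720.00)(138.00) = 244440.00 mm³
X̄ = 77670.00 / 3780.00 = 20.55 mm
Ȳ = 244440.00 / 3780.00 = 64.67 mm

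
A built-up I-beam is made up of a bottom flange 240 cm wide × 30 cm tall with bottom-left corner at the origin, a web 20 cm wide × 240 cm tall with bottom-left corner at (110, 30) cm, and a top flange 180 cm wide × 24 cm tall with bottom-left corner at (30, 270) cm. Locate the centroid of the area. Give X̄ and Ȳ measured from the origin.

bottom flange: A = 240 × 30 = 7200.00, centroid at (120.00, 15.00).
web: A = 20 × 240 = 4800.00, centroid at (120.00, 150.00).
top flange: A = 180 × 24 = 4320.00, centroid at (120.00, 282.00).
ΣA = 16320.00 cm², ΣAX̄ = 1958400.00 cm³, ΣAȲ = 2046240.00 cm³.
X̄ = 1958400.00/16320.00 = 120.00 cm; Ȳ = 2046240.00/16320.00 = 125.38 cm.

X̄ = 120.00 cm, Ȳ = 125.38 cm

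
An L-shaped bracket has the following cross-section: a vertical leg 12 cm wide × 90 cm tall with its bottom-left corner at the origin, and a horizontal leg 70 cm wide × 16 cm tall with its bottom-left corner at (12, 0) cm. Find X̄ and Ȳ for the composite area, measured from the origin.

X̄ = 26.87 cm, Ȳ = 26.16 cm

vertical leg: A = 12 × 90 = 1080.00, centroid at (6.00, 45.00).
horizontal leg: A = 70 × 16 = 1120.00, centroid at (47.00, 8.00).
ΣA = 2200.00 cm²
ΣAX̄ = (1080.00)(6.00) + (1120.00)(47.00) = 59120.00 cm³
ΣAȲ = (1080.00)(45.00) + (1120.00)(8.00) = 57560.00 cm³
X̄ = 59120.00 / 2200.00 = 26.87 cm
Ȳ = 57560.00 / 2200.00 = 26.16 cm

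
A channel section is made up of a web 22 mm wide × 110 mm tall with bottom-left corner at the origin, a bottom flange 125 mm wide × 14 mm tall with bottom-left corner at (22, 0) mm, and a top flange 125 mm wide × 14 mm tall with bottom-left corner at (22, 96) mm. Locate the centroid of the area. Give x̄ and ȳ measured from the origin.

x̄ = 54.45 mm, ȳ = 55.00 mm

Part | A | x̄ᵢ | ȳᵢ | A·x̄ᵢ | A·ȳᵢ
web | 2420.00 | 11.00 | 55.00 | 26620.00 | 133100.00
bottom flange | 1750.00 | 84.50 | 7.00 | 147875.00 | 12250.00
top flange | 1750.00 | 84.50 | 103.00 | 147875.00 | 180250.00
Σ | 5920.00 |  |  | 322370.00 | 325600.00
x̄ = 322370.00 / 5920.00 = 54.45 mm
ȳ = 325600.00 / 5920.00 = 55.00 mm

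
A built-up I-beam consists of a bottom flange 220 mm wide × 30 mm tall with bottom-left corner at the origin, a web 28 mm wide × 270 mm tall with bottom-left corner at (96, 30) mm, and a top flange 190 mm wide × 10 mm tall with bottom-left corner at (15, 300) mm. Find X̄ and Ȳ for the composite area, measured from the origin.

X̄ = 110.00 mm, Ȳ = 119.92 mm

Part | A | x̄ᵢ | ȳᵢ | A·x̄ᵢ | A·ȳᵢ
bottom flange | 6600.00 | 110.00 | 15.00 | 726000.00 | 99000.00
web | 7560.00 | 110.00 | 165.00 | 831600.00 | 1247400.00
top flange | 1900.00 | 110.00 | 305.00 | 209000.00 | 579500.00
Σ | 16060.00 |  |  | 1766600.00 | 1925900.00
X̄ = 1766600.00 / 16060.00 = 110.00 mm
Ȳ = 1925900.00 / 16060.00 = 119.92 mm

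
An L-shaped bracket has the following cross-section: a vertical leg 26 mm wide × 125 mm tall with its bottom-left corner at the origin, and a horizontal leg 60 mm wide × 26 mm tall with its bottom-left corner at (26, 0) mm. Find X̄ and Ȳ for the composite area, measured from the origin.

X̄ = 26.95 mm, Ȳ = 46.45 mm

vertical leg: A = 26 × 125 = 3250.00, centroid at (13.00, 62.50).
horizontal leg: A = 60 × 26 = 1560.00, centroid at (56.00, 13.00).
ΣA = 4810.00 mm²
ΣAX̄ = (3250.00)(13.00) + (1560.00)(56.00) = 129610.00 mm³
ΣAȲ = (3250.00)(62.50) + (1560.00)(13.00) = 223405.00 mm³
X̄ = 129610.00 / 4810.00 = 26.95 mm
Ȳ = 223405.00 / 4810.00 = 46.45 mm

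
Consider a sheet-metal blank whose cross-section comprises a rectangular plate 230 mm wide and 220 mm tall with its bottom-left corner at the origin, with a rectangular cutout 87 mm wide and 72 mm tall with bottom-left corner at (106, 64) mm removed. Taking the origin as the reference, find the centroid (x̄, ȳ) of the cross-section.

x̄ = 110.13 mm, ȳ = 111.41 mm

plate: A = 230 × 220 = 50600.00, centroid at (115.00, 110.00).
hole: A = −(87 × 72) = -6264.00, centroid at (149.50, 100.00).
ΣA = 44336.00 mm², ΣAx̄ = 4882532.00 mm³, ΣAȳ = 4939600.00 mm³.
x̄ = 4882532.00/44336.00 = 110.13 mm; ȳ = 4939600.00/44336.00 = 111.41 mm.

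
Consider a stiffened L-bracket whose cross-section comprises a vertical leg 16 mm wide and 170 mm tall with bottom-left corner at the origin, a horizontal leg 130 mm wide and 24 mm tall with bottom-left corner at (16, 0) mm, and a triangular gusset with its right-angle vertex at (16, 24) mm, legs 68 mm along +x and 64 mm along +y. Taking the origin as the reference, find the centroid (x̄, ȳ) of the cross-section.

Part | A | x̄ᵢ | ȳᵢ | A·x̄ᵢ | A·ȳᵢ
vertical leg | 2720.00 | 8.00 | 85.00 | 21760.00 | 231200.00
horizontal leg | 3120.00 | 81.00 | 12.00 | 252720.00 | 37440.00
gusset | 2176.00 | 38.67 | 45.33 | 84138.67 | 98645.33
Σ | 8016.00 |  |  | 358618.67 | 367285.33
x̄ = 358618.67 / 8016.00 = 44.74 mm
ȳ = 367285.33 / 8016.00 = 45.82 mm

x̄ = 44.74 mm, ȳ = 45.82 mm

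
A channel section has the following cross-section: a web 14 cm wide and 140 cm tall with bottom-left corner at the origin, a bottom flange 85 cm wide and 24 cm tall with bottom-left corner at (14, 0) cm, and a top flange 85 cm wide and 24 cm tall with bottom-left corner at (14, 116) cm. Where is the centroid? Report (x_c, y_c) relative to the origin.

x_c = 40.44 cm, y_c = 70.00 cm

web: A = 14 × 140 = 1960.00, centroid at (7.00, 70.00).
bottom flange: A = 85 × 24 = 2040.00, centroid at (56.50, 12.00).
top flange: A = 85 × 24 = 2040.00, centroid at (56.50, 128.00).
ΣA = 6040.00 cm², ΣAx_c = 244240.00 cm³, ΣAy_c = 422800.00 cm³.
x_c = 244240.00/6040.00 = 40.44 cm; y_c = 422800.00/6040.00 = 70.00 cm.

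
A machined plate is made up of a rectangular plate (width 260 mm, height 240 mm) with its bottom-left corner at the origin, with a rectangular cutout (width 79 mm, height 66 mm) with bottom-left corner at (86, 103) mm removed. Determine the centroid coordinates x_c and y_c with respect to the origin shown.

plate: A = 260 × 240 = 62400.00, centroid at (130.00, 120.00).
hole: A = −(79 × 66) = -5214.00, centroid at (125.50, 136.00).
ΣA = 57186.00 mm²
ΣAx_c = (62400.00)(130.00) + (-5214.00)(125.50) = 7457643.00 mm³
ΣAy_c = (62400.00)(120.00) + (-5214.00)(136.00) = 6778896.00 mm³
x_c = 7457643.00 / 57186.00 = 130.41 mm
y_c = 6778896.00 / 57186.00 = 118.54 mm

x_c = 130.41 mm, y_c = 118.54 mm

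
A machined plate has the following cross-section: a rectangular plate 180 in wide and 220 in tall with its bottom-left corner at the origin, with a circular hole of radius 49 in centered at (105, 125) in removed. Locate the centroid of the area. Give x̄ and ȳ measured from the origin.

x̄ = 86.47 in, ȳ = 106.47 in

plate: A = 180 × 220 = 39600.00, centroid at (90.00, 110.00).
hole: A = −π·49² = -7542.96, centroid at (105.00, 125.00).
ΣA = 32057.04 in²
ΣAx̄ = (39600.00)(90.00) + (-7542.96)(105.00) = 2771988.78 in³
ΣAȳ = (39600.00)(110.00) + (-7542.96)(125.00) = 3413129.50 in³
x̄ = 2771988.78 / 32057.04 = 86.47 in
ȳ = 3413129.50 / 32057.04 = 106.47 in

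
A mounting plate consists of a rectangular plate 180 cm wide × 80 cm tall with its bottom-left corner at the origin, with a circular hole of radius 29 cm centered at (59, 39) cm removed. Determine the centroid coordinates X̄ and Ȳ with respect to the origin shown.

plate: A = 180 × 80 = 14400.00, centroid at (90.00, 40.00).
hole: A = −π·29² = -2642.08, centroid at (59.00, 39.00).
ΣA = 11757.92 cm², ΣAX̄ = 1140117.31 cm³, ΣAȲ = 472958.90 cm³.
X̄ = 1140117.31/11757.92 = 96.97 cm; Ȳ = 472958.90/11757.92 = 40.22 cm.

X̄ = 96.97 cm, Ȳ = 40.22 cm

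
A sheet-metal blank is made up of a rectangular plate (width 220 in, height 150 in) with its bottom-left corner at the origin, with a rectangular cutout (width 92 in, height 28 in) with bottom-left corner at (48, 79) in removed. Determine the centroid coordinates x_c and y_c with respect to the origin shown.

plate: A = 220 × 150 = 33000.00, centroid at (110.00, 75.00).
hole: A = −(92 × 28) = -2576.00, centroid at (94.00, 93.00).
ΣA = 30424.00 in², ΣAx_c = 3387856.00 in³, ΣAy_c = 2235432.00 in³.
x_c = 3387856.00/30424.00 = 111.35 in; y_c = 2235432.00/30424.00 = 73.48 in.

x_c = 111.35 in, y_c = 73.48 in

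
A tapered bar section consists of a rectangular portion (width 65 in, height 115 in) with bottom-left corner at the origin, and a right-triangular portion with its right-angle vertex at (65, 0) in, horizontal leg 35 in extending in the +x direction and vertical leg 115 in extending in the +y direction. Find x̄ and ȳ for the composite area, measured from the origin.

rectangular portion: A = 65 × 115 = 7475.00, centroid at (32.50, 57.50).
triangular portion: A = ½·35·115 = 2012.50, centroid at (76.67, 38.33).
ΣA = 9487.50 in², ΣAx̄ = 397229.17 in³, ΣAȳ = 506958.33 in³.
x̄ = 397229.17/9487.50 = 41.87 in; ȳ = 506958.33/9487.50 = 53.43 in.

x̄ = 41.87 in, ȳ = 53.43 in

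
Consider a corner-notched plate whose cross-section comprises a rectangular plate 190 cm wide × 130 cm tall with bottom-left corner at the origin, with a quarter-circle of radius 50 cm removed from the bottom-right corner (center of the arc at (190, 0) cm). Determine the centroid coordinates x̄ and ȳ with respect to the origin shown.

x̄ = 88.63 cm, ȳ = 68.78 cm

plate: A = 190 × 130 = 24700.00, centroid at (95.00, 65.00).
removed quarter-circle: A = −¼π·50² = -1963.50, centroid at (168.78, 21.22).
ΣA = 22736.50 cm²
ΣAx̄ = (24700.00)(95.00) + (-1963.50)(168.78) = 2015102.54 cm³
ΣAȳ = (24700.00)(65.00) + (-1963.50)(21.22) = 1563833.33 cm³
x̄ = 2015102.54 / 22736.50 = 88.63 cm
ȳ = 1563833.33 / 22736.50 = 68.78 cm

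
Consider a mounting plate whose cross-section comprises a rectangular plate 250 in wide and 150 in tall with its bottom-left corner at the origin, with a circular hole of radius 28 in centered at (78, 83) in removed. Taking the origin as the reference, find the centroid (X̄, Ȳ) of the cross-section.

Part | A | x̄ᵢ | ȳᵢ | A·x̄ᵢ | A·ȳᵢ
plate | 37500.00 | 125.00 | 75.00 | 4687500.00 | 2812500.00
hole | -2463.01 | 78.00 | 83.00 | -192114.67 | -204429.72
Σ | 35036.99 |  |  | 4495385.33 | 2608070.28
X̄ = 4495385.33 / 35036.99 = 128.30 in
Ȳ = 2608070.28 / 35036.99 = 74.44 in

X̄ = 128.30 in, Ȳ = 74.44 in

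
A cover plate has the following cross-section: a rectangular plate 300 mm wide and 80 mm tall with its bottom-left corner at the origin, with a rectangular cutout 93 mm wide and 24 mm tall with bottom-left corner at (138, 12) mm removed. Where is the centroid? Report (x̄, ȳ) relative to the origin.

x̄ = 146.46 mm, ȳ = 41.64 mm

Part | A | x̄ᵢ | ȳᵢ | A·x̄ᵢ | A·ȳᵢ
plate | 24000.00 | 150.00 | 40.00 | 3600000.00 | 960000.00
hole | -2232.00 | 184.50 | 24.00 | -411804.00 | -53568.00
Σ | 21768.00 |  |  | 3188196.00 | 906432.00
x̄ = 3188196.00 / 21768.00 = 146.46 mm
ȳ = 906432.00 / 21768.00 = 41.64 mm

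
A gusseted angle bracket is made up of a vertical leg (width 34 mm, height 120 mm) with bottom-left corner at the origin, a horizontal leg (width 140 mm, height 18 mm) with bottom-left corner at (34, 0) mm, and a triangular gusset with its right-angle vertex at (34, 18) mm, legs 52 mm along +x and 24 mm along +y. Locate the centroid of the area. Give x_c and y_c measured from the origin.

Part | A | x̄ᵢ | ȳᵢ | A·x̄ᵢ | A·ȳᵢ
vertical leg | 4080.00 | 17.00 | 60.00 | 69360.00 | 244800.00
horizontal leg | 2520.00 | 104.00 | 9.00 | 262080.00 | 22680.00
gusset | 624.00 | 51.33 | 26.00 | 32032.00 | 16224.00
Σ | 7224.00 |  |  | 363472.00 | 283704.00
x_c = 363472.00 / 7224.00 = 50.31 mm
y_c = 283704.00 / 7224.00 = 39.27 mm

x_c = 50.31 mm, y_c = 39.27 mm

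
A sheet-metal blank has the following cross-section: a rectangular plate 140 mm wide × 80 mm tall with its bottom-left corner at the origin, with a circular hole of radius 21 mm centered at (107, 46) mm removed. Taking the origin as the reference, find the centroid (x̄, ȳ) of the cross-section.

plate: A = 140 × 80 = 11200.00, centroid at (70.00, 40.00).
hole: A = −π·21² = -1385.44, centroid at (107.00, 46.00).
ΣA = 9814.56 mm², ΣAx̄ = 635757.67 mm³, ΣAȳ = 384269.65 mm³.
x̄ = 635757.67/9814.56 = 64.78 mm; ȳ = 384269.65/9814.56 = 39.15 mm.

x̄ = 64.78 mm, ȳ = 39.15 mm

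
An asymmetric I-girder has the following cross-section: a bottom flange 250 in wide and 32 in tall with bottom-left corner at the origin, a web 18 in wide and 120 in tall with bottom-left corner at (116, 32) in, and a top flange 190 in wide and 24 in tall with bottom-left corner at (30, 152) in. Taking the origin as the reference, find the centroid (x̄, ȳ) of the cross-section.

bottom flange: A = 250 × 32 = 8000.00, centroid at (125.00, 16.00).
web: A = 18 × 120 = 2160.00, centroid at (125.00, 92.00).
top flange: A = 190 × 24 = 4560.00, centroid at (125.00, 164.00).
ΣA = 14720.00 in², ΣAx̄ = 1840000.00 in³, ΣAȳ = 1074560.00 in³.
x̄ = 1840000.00/14720.00 = 125.00 in; ȳ = 1074560.00/14720.00 = 73.00 in.

x̄ = 125.00 in, ȳ = 73.00 in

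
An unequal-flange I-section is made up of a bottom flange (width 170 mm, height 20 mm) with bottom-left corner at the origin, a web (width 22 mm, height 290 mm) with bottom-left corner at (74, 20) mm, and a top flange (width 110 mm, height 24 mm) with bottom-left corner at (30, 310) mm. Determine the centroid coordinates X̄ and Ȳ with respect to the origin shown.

X̄ = 85.00 mm, Ȳ = 155.94 mm

Part | A | x̄ᵢ | ȳᵢ | A·x̄ᵢ | A·ȳᵢ
bottom flange | 3400.00 | 85.00 | 10.00 | 289000.00 | 34000.00
web | 6380.00 | 85.00 | 165.00 | 542300.00 | 1052700.00
top flange | 2640.00 | 85.00 | 322.00 | 224400.00 | 850080.00
Σ | 12420.00 |  |  | 1055700.00 | 1936780.00
X̄ = 1055700.00 / 12420.00 = 85.00 mm
Ȳ = 1936780.00 / 12420.00 = 155.94 mm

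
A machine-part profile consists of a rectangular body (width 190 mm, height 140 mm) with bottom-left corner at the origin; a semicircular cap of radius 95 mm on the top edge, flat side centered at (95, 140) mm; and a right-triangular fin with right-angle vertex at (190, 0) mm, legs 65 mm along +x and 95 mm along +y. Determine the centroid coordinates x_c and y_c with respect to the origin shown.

rectangular body: A = 190 × 140 = 26600.00, centroid at (95.00, 70.00).
semicircular top: A = ½π·95² = 14176.44, centroid at (95.00, 180.32).
triangular fin: A = ½·65·95 = 3087.50, centroid at (211.67, 31.67).
ΣA = 43863.94 mm², ΣAx_c = 4527282.33 mm³, ΣAy_c = 4516055.33 mm³.
x_c = 4527282.33/43863.94 = 103.21 mm; y_c = 4516055.33/43863.94 = 102.96 mm.

x_c = 103.21 mm, y_c = 102.96 mm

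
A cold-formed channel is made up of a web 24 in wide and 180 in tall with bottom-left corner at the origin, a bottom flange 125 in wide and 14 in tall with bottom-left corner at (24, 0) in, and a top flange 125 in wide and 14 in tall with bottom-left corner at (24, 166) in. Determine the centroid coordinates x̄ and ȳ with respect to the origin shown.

web: A = 24 × 180 = 4320.00, centroid at (12.00, 90.00).
bottom flange: A = 125 × 14 = 1750.00, centroid at (86.50, 7.00).
top flange: A = 125 × 14 = 1750.00, centroid at (86.50, 173.00).
ΣA = 7820.00 in², ΣAx̄ = 354590.00 in³, ΣAȳ = 703800.00 in³.
x̄ = 354590.00/7820.00 = 45.34 in; ȳ = 703800.00/7820.00 = 90.00 in.

x̄ = 45.34 in, ȳ = 90.00 in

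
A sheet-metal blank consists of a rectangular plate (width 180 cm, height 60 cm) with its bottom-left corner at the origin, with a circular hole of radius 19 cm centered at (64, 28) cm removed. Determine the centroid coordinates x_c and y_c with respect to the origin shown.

Part | A | x̄ᵢ | ȳᵢ | A·x̄ᵢ | A·ȳᵢ
plate | 10800.00 | 90.00 | 30.00 | 972000.00 | 324000.00
hole | -1134.11 | 64.00 | 28.00 | -72583.36 | -31755.22
Σ | 9665.89 |  |  | 899416.64 | 292244.78
x_c = 899416.64 / 9665.89 = 93.05 cm
y_c = 292244.78 / 9665.89 = 30.23 cm

x_c = 93.05 cm, y_c = 30.23 cm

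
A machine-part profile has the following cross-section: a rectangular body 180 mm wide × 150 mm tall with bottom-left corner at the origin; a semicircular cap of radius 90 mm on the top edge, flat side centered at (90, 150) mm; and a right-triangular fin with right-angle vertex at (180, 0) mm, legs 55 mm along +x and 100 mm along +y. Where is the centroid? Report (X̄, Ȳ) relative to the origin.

rectangular body: A = 180 × 150 = 27000.00, centroid at (90.00, 75.00).
semicircular top: A = ½π·90² = 12723.45, centroid at (90.00, 188.20).
triangular fin: A = ½·55·100 = 2750.00, centroid at (198.33, 33.33).
ΣA = 42473.45 mm², ΣAX̄ = 4120527.19 mm³, ΣAȲ = 4511184.20 mm³.
X̄ = 4120527.19/42473.45 = 97.01 mm; Ȳ = 4511184.20/42473.45 = 106.21 mm.

X̄ = 97.01 mm, Ȳ = 106.21 mm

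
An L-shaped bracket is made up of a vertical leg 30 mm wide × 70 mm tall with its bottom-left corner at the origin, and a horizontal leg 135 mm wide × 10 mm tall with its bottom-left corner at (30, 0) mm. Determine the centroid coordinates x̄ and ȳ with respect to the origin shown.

vertical leg: A = 30 × 70 = 2100.00, centroid at (15.00, 35.00).
horizontal leg: A = 135 × 10 = 1350.00, centroid at (97.50, 5.00).
ΣA = 3450.00 mm²
ΣAx̄ = (2100.00)(15.00) + (1350.00)(97.50) = 163125.00 mm³
ΣAȳ = (2100.00)(35.00) + (1350.00)(5.00) = 80250.00 mm³
x̄ = 163125.00 / 3450.00 = 47.28 mm
ȳ = 80250.00 / 3450.00 = 23.26 mm

x̄ = 47.28 mm, ȳ = 23.26 mm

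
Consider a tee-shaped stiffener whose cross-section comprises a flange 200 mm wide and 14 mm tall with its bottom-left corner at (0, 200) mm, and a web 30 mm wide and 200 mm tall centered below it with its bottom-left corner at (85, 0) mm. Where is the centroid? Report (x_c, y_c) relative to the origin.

x_c = 100.00 mm, y_c = 134.05 mm

web: A = 30 × 200 = 6000.00, centroid at (100.00, 100.00).
flange: A = 200 × 14 = 2800.00, centroid at (100.00, 207.00).
ΣA = 8800.00 mm²
ΣAx_c = (6000.00)(100.00) + (2800.00)(100.00) = 880000.00 mm³
ΣAy_c = (6000.00)(100.00) + (2800.00)(207.00) = 1179600.00 mm³
x_c = 880000.00 / 8800.00 = 100.00 mm
y_c = 1179600.00 / 8800.00 = 134.05 mm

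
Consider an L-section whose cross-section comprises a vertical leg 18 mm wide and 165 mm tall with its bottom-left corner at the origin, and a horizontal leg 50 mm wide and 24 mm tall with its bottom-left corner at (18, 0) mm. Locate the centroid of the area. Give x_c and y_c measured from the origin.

x_c = 18.78 mm, y_c = 62.21 mm

vertical leg: A = 18 × 165 = 2970.00, centroid at (9.00, 82.50).
horizontal leg: A = 50 × 24 = 1200.00, centroid at (43.00, 12.00).
ΣA = 4170.00 mm²
ΣAx_c = (2970.00)(9.00) + (1200.00)(43.00) = 78330.00 mm³
ΣAy_c = (2970.00)(82.50) + (1200.00)(12.00) = 259425.00 mm³
x_c = 78330.00 / 4170.00 = 18.78 mm
y_c = 259425.00 / 4170.00 = 62.21 mm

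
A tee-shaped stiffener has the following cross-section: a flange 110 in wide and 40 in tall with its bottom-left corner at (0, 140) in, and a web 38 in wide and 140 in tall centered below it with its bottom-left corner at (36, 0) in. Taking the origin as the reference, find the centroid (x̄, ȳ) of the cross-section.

x̄ = 55.00 in, ȳ = 110.74 in

web: A = 38 × 140 = 5320.00, centroid at (55.00, 70.00).
flange: A = 110 × 40 = 4400.00, centroid at (55.00, 160.00).
ΣA = 9720.00 in², ΣAx̄ = 534600.00 in³, ΣAȳ = 1076400.00 in³.
x̄ = 534600.00/9720.00 = 55.00 in; ȳ = 1076400.00/9720.00 = 110.74 in.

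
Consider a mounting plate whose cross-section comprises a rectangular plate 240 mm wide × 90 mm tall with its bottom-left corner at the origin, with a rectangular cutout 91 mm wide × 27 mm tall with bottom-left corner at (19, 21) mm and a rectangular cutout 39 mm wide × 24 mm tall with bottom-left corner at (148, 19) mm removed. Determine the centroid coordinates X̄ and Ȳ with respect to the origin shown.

X̄ = 125.05 mm, Ȳ = 47.14 mm

Part | A | x̄ᵢ | ȳᵢ | A·x̄ᵢ | A·ȳᵢ
plate | 21600.00 | 120.00 | 45.00 | 2592000.00 | 972000.00
hole 1 | -2457.00 | 64.50 | 34.50 | -158476.50 | -84766.50
hole 2 | -936.00 | 167.50 | 31.00 | -156780.00 | -29016.00
Σ | 18207.00 |  |  | 2276743.50 | 858217.50
X̄ = 2276743.50 / 18207.00 = 125.05 mm
Ȳ = 858217.50 / 18207.00 = 47.14 mm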